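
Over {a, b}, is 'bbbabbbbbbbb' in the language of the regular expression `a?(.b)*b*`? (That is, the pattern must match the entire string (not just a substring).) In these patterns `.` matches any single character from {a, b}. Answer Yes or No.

No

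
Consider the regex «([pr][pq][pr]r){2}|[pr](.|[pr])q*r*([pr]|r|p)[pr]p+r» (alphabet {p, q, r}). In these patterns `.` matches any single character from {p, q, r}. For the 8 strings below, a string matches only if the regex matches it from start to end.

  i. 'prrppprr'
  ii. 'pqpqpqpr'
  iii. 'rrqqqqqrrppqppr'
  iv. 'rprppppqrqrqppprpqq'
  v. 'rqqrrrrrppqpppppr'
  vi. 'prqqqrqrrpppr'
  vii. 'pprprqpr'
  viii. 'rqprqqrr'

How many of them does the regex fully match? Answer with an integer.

0

i. 'prrppprr' → no match
ii. 'pqpqpqpr' → no match
iii → no match
iv → no match
v → no match
vi → no match
vii. 'pprprqpr' → no match
viii. 'rqprqqrr' → no match
Total matched: 0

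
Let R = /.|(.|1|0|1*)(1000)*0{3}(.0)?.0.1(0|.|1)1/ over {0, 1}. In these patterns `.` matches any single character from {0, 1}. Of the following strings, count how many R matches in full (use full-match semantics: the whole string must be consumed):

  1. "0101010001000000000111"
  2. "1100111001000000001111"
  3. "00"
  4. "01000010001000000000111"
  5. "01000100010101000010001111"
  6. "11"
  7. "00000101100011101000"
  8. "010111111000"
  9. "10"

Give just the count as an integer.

0

1 → no match
2 → no match
3 → no match
4 → no match
5 → no match
6 → no match
7 → no match
8 → no match
9 → no match
Total matched: 0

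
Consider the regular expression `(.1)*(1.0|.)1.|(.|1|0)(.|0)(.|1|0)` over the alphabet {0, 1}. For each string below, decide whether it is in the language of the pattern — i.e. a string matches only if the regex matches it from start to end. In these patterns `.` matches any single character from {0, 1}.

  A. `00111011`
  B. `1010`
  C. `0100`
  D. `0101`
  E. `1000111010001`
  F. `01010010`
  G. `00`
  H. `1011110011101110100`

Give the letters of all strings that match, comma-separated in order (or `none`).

A. `00111011` → no match
B. `1010` → no match
C. `0100` → no match
D. `0101` → no match
E → no match
F. `01010010` → no match
G. `00` → no match
H → no match

none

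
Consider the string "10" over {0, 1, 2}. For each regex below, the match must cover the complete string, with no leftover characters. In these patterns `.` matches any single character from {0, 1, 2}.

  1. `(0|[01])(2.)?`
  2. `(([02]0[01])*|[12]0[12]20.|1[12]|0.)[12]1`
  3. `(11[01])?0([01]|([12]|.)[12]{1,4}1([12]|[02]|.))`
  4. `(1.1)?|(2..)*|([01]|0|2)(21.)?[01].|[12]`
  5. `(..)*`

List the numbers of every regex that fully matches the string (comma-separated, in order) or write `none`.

1 → no match
2 → no match — must end with "1"
3 → no match
4 → no match
5 → match

5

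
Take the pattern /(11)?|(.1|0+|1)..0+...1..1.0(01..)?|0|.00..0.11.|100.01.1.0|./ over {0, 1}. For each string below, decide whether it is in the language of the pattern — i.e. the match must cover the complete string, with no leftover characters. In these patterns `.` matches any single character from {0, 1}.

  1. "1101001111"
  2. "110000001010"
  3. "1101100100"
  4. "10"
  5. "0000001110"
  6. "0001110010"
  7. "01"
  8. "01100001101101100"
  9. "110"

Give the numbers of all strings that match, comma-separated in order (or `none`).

1. "1101001111" → no match
2. "110000001010" → no match
3. "1101100100" → no match
4. "10" → no match
5. "0000001110" → match
6. "0001110010" → no match
7. "01" → no match
8 → no match
9. "110" → no match

5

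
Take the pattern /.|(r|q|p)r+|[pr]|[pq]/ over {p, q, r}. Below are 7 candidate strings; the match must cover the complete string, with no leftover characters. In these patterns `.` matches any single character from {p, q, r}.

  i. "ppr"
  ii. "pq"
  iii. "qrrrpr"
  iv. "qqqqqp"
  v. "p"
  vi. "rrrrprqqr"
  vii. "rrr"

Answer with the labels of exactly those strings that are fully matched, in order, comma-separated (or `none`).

i → no match
ii → no match
iii → no match
iv → no match
v → match
vi → no match
vii → match

v, vii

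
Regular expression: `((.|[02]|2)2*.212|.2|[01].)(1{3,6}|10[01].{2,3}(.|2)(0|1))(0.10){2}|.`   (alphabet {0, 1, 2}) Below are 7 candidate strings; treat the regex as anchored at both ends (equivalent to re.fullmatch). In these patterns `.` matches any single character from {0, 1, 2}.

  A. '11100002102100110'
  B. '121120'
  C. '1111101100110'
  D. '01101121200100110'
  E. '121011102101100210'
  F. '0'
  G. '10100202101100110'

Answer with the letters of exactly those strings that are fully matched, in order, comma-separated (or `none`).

A → match
B → no match
C → match
D → no match
E → match
F → match
G → match

A, C, E, F, G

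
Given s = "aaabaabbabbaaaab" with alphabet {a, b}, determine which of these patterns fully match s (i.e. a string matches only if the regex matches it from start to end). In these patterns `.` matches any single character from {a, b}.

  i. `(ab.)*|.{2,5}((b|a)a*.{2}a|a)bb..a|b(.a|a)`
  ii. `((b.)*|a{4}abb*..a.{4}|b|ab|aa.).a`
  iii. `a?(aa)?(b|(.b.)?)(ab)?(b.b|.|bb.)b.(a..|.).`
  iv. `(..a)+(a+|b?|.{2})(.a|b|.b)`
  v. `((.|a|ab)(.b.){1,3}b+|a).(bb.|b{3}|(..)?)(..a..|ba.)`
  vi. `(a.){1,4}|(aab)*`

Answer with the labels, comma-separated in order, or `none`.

iii, iv

i → no match
ii → no match — must end with "a"
iii → match
iv → match
v → no match
vi → no match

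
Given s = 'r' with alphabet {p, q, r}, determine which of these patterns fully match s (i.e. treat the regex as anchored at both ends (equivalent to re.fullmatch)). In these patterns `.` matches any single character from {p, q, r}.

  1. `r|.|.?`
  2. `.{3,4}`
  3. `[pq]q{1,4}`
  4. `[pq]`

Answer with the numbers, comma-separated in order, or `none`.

1

1 → match
2 → no match
3 → no match — must end with 'q'
4 → no match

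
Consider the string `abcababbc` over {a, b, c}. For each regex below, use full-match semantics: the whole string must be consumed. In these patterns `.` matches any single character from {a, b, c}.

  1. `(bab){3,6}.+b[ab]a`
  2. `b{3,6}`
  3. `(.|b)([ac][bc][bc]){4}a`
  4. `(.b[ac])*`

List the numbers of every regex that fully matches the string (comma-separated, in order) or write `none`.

4

1 → no match — must start with `bab`
2 → no match — must start with `b`
3 → no match — must end with `a`
4 → match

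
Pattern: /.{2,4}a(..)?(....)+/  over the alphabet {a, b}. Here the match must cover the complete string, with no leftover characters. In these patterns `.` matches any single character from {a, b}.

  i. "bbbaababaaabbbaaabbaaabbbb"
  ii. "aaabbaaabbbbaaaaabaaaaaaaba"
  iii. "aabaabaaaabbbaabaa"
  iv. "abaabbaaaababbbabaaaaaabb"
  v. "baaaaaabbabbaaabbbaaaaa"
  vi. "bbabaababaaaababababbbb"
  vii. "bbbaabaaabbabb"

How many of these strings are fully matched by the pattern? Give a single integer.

i → match
ii → match
iii → match
iv → match
v → match
vi → match
vii → match
Total matched: 7

7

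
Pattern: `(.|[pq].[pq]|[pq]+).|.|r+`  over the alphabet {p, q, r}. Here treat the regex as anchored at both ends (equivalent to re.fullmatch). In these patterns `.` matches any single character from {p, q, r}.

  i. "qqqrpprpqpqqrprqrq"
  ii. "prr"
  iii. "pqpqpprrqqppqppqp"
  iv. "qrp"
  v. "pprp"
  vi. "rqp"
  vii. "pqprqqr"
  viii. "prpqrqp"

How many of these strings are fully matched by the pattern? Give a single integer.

0

i → no match
ii → no match
iii → no match
iv → no match
v → no match
vi → no match
vii → no match
viii → no match
Total matched: 0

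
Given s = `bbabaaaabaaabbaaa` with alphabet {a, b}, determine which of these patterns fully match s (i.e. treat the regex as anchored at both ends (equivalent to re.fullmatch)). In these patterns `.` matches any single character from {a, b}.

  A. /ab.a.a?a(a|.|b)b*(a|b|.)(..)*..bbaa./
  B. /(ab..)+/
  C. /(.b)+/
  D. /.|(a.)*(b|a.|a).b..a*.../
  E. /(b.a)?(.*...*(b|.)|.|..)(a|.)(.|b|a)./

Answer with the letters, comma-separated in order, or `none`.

E

A → no match — must start with `ab`
B → no match — must start with `ab`
C → no match — must end with `b`
D → no match
E → match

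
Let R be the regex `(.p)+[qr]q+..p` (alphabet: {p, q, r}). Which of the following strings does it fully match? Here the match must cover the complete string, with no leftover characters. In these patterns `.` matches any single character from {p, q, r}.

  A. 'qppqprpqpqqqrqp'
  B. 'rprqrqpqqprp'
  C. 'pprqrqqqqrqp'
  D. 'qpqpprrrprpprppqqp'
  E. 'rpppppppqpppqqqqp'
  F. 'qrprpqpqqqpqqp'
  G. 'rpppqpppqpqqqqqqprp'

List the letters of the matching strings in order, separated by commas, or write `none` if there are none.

A → no match
B → no match
C → no match
D → no match
E → match
F → no match
G → match

E, G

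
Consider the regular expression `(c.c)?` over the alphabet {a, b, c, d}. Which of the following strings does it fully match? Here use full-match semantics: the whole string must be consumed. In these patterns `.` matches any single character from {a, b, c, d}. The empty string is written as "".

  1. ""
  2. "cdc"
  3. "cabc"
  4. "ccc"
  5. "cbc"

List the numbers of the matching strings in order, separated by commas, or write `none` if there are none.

1 → match
2 → match
3 → no match
4 → match
5 → match

1, 2, 4, 5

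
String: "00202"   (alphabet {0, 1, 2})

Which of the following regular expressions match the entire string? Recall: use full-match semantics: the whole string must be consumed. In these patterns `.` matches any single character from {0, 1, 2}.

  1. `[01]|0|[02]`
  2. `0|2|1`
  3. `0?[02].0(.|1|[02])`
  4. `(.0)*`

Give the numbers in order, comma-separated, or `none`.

1 → no match
2 → no match
3 → match
4 → no match

3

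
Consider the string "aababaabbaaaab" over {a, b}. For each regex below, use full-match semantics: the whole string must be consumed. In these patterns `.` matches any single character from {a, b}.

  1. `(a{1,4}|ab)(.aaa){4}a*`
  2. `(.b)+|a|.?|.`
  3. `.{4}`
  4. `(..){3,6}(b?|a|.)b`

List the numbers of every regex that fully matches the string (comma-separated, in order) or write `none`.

4

1 → no match
2 → no match
3 → no match
4 → match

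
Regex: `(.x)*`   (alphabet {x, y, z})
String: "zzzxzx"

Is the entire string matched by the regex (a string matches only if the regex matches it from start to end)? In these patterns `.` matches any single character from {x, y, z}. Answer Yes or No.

No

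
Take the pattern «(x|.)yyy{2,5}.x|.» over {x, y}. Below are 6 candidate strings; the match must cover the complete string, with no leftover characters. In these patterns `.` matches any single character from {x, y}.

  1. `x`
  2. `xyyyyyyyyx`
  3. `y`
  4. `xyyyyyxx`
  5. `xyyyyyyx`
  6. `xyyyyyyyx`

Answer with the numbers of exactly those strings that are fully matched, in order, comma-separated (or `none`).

1, 2, 3, 4, 5, 6

1 → match
2 → match
3 → match
4 → match
5 → match
6 → match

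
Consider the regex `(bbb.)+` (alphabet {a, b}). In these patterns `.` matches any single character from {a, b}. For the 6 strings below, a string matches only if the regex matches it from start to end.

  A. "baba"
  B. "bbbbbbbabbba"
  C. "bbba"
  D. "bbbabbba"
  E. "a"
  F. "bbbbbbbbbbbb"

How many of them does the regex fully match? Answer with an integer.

4

A → no match — must start with "bbb"
B → match
C → match
D → match
E → no match — must start with "bbb"
F → match
Total matched: 4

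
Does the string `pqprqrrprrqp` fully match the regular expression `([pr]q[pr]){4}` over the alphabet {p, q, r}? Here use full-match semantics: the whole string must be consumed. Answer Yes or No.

No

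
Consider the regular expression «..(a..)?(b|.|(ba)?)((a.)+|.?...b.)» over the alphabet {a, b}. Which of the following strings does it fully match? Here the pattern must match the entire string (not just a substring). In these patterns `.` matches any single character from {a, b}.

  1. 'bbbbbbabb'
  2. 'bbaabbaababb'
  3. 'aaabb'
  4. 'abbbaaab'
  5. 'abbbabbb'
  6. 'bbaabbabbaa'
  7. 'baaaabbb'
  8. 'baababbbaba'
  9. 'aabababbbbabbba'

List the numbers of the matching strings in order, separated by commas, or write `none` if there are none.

1, 2, 5, 7, 8

1 → match
2 → match
3 → no match
4 → no match
5 → match
6 → no match
7 → match
8 → match
9 → no match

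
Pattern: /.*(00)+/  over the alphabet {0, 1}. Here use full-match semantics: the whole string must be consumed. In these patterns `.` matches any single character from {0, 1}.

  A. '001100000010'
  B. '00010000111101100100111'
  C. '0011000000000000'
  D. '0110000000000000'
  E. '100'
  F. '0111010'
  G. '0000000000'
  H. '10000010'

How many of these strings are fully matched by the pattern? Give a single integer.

A. '001100000010' → no match — must end with '00'
B → no match — must end with '00'
C → match
D → match
E. '100' → match
F. '0111010' → no match — must end with '00'
G. '0000000000' → match
H. '10000010' → no match — must end with '00'
Total matched: 4

4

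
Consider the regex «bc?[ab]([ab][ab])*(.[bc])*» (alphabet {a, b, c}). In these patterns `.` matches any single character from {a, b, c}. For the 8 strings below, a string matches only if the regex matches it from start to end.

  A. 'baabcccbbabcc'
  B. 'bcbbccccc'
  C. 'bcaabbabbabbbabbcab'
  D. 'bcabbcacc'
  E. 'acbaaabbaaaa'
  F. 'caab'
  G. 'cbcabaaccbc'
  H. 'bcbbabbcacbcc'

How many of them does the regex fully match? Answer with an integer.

2

A → no match
B → match
C → match
D → no match
E → no match — must start with 'b'
F → no match — must start with 'b'
G → no match — must start with 'b'
H → no match
Total matched: 2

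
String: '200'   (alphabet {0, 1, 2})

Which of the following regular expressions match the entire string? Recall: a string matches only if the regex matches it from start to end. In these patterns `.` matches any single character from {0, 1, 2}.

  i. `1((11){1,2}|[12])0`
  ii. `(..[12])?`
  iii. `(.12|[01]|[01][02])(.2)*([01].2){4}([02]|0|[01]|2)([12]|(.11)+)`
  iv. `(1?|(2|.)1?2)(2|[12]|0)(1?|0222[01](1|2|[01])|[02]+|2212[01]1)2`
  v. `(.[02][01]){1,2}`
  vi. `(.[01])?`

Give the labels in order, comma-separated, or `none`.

i → no match — must start with '1'
ii → no match
iii → no match
iv → no match — must end with '2'
v → match
vi → no match

v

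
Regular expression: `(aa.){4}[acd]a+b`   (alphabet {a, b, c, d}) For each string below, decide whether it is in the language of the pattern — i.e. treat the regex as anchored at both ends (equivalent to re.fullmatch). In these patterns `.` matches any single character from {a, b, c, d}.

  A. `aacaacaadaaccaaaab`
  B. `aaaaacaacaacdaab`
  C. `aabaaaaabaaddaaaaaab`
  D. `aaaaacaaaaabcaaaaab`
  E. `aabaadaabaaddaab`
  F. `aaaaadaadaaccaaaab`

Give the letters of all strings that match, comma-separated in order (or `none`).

A → match
B → match
C → match
D → match
E → match
F → match

A, B, C, D, E, F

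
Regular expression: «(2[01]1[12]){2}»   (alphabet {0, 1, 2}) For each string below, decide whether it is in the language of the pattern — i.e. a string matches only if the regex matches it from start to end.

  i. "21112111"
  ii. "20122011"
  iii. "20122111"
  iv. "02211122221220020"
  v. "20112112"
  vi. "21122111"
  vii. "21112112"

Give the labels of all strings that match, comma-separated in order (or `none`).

i → match
ii → match
iii → match
iv → no match — must start with "2"
v → match
vi → match
vii → match

i, ii, iii, v, vi, vii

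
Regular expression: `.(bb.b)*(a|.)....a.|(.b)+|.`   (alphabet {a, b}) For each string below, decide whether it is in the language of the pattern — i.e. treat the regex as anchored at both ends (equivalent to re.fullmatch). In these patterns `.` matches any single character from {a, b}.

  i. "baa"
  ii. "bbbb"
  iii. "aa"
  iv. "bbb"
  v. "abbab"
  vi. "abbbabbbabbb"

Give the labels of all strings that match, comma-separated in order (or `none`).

ii, vi

i. "baa" → no match
ii. "bbbb" → match
iii. "aa" → no match
iv. "bbb" → no match
v. "abbab" → no match
vi. "abbbabbbabbb" → match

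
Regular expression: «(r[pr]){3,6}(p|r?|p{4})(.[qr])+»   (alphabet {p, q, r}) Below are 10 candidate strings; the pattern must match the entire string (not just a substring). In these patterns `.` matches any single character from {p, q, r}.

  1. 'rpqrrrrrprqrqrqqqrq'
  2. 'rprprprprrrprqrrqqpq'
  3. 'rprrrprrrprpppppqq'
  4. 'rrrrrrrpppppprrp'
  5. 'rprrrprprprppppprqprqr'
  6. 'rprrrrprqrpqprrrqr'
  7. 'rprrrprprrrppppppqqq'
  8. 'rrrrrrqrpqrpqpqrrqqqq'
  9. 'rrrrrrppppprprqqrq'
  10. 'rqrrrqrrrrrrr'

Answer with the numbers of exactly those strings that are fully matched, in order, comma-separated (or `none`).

1 → no match
2 → match
3 → match
4 → no match
5 → match
6 → match
7 → match
8 → no match
9 → match
10 → no match

2, 3, 5, 6, 7, 9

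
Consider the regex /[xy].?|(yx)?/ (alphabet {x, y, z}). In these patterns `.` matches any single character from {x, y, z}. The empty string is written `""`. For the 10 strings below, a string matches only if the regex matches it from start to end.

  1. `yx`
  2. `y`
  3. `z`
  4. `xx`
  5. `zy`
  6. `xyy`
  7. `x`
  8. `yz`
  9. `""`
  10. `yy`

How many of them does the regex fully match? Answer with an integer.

7

1 → match
2 → match
3 → no match
4 → match
5 → no match
6 → no match
7 → match
8 → match
9 → match
10 → match
Total matched: 7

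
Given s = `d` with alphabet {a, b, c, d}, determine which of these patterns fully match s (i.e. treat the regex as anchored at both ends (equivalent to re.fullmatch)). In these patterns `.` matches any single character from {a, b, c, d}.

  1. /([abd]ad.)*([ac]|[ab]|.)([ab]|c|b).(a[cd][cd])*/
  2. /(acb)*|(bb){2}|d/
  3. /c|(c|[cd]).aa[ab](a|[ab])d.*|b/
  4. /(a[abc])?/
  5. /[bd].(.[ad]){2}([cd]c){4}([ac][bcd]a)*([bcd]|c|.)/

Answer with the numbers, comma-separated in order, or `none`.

1 → no match
2 → match
3 → no match
4 → no match
5 → no match

2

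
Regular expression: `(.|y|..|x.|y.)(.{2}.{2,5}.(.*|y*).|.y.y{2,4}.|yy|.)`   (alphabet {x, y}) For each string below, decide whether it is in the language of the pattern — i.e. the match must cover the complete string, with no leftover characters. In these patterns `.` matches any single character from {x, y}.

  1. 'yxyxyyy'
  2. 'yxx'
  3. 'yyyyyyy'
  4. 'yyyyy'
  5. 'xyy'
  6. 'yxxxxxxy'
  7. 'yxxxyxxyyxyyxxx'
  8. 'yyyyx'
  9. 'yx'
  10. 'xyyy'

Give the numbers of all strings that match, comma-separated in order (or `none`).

1, 2, 3, 5, 6, 7, 9, 10

1 → match
2 → match
3 → match
4 → no match
5 → match
6 → match
7 → match
8 → no match
9 → match
10 → match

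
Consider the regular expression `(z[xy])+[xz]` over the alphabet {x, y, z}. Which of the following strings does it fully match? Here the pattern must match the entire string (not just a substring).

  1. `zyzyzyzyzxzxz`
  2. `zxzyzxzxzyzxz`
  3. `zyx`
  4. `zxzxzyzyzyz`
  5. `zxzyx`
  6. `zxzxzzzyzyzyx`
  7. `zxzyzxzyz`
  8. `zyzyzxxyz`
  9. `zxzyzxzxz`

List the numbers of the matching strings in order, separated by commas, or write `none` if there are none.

1 → match
2 → match
3 → match
4 → match
5 → match
6 → no match
7 → match
8 → no match
9 → match

1, 2, 3, 4, 5, 7, 9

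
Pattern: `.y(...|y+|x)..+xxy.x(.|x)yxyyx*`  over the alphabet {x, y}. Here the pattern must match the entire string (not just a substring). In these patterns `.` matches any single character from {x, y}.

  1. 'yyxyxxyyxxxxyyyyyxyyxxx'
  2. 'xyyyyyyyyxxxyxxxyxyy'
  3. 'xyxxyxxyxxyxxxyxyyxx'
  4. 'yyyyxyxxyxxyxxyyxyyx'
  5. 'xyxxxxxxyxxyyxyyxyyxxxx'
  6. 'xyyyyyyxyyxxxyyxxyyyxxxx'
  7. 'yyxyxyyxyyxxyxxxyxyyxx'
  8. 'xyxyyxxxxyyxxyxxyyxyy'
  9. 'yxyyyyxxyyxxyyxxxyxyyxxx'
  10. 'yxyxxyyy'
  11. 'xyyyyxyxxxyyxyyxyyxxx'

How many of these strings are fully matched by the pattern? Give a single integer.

1 → no match
2 → match
3 → match
4 → match
5 → match
6 → no match
7 → match
8 → match
9 → no match
10 → no match
11 → match
Total matched: 7

7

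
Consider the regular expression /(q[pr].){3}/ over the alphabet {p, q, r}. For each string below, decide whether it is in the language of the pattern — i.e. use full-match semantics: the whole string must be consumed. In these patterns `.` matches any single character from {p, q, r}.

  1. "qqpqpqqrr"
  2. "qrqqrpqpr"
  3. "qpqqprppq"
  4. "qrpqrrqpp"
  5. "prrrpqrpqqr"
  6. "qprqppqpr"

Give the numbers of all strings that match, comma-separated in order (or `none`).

1 → no match
2 → match
3 → no match
4 → match
5 → no match — must start with "q"
6 → match

2, 4, 6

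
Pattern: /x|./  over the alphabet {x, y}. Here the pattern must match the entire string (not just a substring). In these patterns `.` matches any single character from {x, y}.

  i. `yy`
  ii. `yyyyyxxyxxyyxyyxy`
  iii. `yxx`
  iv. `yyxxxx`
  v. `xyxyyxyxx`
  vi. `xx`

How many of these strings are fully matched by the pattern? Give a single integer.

i → no match
ii → no match
iii → no match
iv → no match
v → no match
vi → no match
Total matched: 0

0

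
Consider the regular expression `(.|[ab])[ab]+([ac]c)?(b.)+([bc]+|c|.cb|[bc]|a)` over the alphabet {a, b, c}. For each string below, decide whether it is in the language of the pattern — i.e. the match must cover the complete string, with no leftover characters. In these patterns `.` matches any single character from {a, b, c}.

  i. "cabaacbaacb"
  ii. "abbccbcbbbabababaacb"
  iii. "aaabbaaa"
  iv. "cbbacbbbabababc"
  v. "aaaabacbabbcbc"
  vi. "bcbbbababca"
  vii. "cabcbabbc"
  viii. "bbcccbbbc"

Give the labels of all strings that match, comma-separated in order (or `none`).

i → match
ii → match
iii → no match
iv → match
v → match
vi → no match
vii → match
viii → no match

i, ii, iv, v, vii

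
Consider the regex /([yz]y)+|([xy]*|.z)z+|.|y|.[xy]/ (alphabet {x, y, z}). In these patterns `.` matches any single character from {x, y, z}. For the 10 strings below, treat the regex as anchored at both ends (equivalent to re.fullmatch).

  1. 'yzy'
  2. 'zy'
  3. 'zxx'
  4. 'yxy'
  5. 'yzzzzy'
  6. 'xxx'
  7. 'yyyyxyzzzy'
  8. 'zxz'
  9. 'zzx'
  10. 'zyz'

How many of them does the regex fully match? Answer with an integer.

1 → no match
2 → match
3 → no match
4 → no match
5 → no match
6 → no match
7 → no match
8 → no match
9 → no match
10 → no match
Total matched: 1

1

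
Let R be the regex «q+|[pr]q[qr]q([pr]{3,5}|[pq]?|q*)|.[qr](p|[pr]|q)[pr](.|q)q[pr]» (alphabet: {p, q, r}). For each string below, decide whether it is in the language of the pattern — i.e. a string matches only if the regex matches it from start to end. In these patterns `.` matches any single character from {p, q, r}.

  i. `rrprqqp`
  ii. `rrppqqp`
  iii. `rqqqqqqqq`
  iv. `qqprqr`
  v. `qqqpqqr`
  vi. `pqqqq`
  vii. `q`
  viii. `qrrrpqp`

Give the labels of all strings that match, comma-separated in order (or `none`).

i, ii, iii, v, vi, vii, viii

i → match
ii → match
iii → match
iv → no match
v → match
vi → match
vii → match
viii → match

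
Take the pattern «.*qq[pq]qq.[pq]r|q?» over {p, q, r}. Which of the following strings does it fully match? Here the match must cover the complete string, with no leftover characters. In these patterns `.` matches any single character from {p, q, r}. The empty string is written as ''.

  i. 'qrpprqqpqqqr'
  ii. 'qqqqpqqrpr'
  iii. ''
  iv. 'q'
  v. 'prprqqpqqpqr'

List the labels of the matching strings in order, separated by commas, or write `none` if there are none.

i → no match
ii → match
iii → match
iv → match
v → match

ii, iii, iv, v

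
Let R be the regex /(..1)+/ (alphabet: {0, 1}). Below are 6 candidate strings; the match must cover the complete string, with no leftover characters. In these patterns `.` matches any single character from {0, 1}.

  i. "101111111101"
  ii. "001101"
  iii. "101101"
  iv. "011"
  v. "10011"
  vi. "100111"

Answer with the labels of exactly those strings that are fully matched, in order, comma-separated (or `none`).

i → match
ii → match
iii → match
iv → match
v → no match
vi → no match

i, ii, iii, iv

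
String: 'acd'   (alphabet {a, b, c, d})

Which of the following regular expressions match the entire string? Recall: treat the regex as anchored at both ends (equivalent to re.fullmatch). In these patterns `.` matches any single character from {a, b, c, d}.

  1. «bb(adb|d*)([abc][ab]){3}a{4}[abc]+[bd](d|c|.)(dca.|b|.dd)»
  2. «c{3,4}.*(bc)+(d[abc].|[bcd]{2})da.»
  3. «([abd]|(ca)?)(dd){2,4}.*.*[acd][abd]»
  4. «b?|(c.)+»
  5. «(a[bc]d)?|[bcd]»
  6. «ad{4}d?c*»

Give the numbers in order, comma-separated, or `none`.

5

1 → no match — must start with 'bb'
2 → no match — must start with 'c'
3 → no match
4 → no match
5 → match
6 → no match — must start with 'ad'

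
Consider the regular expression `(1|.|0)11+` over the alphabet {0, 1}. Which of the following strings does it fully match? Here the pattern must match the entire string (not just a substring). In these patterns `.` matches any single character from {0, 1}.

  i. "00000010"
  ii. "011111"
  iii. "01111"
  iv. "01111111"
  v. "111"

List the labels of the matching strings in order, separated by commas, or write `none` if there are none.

ii, iii, iv, v

i → no match — must end with "1"
ii → match
iii → match
iv → match
v → match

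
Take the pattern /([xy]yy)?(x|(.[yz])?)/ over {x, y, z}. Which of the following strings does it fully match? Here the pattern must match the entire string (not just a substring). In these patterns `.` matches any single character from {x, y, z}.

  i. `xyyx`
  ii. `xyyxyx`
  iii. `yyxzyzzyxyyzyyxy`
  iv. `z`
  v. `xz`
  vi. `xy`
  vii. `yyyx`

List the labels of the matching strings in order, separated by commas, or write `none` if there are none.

i → match
ii → no match
iii → no match
iv → no match
v → match
vi → match
vii → match

i, v, vi, vii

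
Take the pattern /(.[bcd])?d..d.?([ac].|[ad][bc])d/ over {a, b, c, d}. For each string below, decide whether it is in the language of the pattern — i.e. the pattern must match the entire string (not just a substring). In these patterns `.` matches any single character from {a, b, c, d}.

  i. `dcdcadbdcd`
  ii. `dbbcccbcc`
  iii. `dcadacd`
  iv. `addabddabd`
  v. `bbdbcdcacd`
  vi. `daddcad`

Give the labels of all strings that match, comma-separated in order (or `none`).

i → match
ii → no match — must end with `d`
iii → match
iv → match
v → match
vi → match

i, iii, iv, v, vi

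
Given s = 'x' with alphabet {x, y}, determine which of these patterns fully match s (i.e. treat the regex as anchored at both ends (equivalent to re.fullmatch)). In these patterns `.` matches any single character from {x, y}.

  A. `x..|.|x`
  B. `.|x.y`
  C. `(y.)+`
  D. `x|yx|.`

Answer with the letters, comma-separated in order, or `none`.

A, B, D

A → match
B → match
C → no match — must start with 'y'
D → match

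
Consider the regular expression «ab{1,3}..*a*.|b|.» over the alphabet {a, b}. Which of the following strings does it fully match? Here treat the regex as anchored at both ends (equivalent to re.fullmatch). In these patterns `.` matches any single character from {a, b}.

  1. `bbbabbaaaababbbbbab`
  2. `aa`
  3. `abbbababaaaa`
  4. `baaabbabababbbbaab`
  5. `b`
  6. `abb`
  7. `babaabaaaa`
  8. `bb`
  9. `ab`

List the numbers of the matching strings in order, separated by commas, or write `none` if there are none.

1 → no match
2 → no match
3 → match
4 → no match
5 → match
6 → no match
7 → no match
8 → no match
9 → no match

3, 5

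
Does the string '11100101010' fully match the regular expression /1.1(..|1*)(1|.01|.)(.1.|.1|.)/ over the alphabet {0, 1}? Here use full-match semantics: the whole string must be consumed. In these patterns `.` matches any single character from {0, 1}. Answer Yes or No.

Yes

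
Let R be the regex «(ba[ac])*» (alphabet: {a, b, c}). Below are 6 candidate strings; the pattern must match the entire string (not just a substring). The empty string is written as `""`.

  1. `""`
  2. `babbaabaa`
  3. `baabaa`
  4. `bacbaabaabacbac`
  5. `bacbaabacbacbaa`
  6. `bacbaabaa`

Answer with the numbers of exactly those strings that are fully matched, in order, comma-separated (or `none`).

1, 3, 4, 5, 6

1 → match
2 → no match
3 → match
4 → match
5 → match
6 → match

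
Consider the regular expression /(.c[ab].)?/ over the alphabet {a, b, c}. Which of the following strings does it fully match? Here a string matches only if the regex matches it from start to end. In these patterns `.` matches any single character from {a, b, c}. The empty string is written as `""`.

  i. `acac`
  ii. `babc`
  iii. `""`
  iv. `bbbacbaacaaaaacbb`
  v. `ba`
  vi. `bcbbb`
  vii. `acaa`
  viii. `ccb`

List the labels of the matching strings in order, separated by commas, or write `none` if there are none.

i → match
ii → no match
iii → match
iv → no match
v → no match
vi → no match
vii → match
viii → no match

i, iii, vii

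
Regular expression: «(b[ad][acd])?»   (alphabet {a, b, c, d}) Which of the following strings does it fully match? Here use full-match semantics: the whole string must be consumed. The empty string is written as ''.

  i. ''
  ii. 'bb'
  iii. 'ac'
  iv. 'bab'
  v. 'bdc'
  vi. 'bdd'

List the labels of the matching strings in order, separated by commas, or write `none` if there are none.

i → match
ii → no match
iii → no match
iv → no match
v → match
vi → match

i, v, vi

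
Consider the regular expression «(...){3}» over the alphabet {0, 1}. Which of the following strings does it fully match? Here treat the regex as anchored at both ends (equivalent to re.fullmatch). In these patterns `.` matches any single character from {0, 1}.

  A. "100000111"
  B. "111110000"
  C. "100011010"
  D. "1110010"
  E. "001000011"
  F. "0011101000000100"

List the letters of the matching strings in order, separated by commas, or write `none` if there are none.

A, B, C, E

A → match
B → match
C → match
D → no match
E → match
F → no match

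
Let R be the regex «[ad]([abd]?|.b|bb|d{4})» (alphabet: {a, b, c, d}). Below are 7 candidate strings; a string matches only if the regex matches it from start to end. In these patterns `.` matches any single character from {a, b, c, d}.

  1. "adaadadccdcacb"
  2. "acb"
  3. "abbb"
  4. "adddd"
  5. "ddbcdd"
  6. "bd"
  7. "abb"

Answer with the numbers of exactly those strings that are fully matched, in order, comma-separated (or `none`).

2, 4, 7

1 → no match
2 → match
3 → no match
4 → match
5 → no match
6 → no match
7 → match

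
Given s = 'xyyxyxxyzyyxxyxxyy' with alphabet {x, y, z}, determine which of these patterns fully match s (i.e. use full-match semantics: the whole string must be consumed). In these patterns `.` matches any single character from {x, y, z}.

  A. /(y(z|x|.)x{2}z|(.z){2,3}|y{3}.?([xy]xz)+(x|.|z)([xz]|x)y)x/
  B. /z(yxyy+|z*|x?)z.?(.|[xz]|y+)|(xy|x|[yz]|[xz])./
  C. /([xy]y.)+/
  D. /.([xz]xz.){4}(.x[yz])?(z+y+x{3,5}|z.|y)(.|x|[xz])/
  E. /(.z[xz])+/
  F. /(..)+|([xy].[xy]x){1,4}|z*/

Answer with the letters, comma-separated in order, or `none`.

A → no match — must end with 'x'
B → no match
C → match
D → no match
E → no match
F → match

C, F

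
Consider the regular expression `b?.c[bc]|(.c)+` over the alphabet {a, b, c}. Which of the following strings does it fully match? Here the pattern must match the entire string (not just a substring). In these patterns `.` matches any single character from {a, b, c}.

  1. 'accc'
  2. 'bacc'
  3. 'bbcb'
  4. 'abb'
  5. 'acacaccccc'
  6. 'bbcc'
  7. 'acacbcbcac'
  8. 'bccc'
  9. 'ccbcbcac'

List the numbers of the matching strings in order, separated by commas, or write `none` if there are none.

1, 2, 3, 5, 6, 7, 8, 9

1 → match
2 → match
3 → match
4 → no match
5 → match
6 → match
7 → match
8 → match
9 → match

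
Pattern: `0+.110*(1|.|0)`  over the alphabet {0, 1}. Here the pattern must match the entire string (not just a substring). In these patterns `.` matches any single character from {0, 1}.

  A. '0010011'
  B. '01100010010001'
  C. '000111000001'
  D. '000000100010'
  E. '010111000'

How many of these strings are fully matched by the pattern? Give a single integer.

A → no match
B → no match
C → match
D → no match
E → no match
Total matched: 1

1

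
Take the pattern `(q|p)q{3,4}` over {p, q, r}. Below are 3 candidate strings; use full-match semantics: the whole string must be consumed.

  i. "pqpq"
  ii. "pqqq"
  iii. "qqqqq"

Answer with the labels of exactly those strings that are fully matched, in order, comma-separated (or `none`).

i → no match
ii → match
iii → match

ii, iii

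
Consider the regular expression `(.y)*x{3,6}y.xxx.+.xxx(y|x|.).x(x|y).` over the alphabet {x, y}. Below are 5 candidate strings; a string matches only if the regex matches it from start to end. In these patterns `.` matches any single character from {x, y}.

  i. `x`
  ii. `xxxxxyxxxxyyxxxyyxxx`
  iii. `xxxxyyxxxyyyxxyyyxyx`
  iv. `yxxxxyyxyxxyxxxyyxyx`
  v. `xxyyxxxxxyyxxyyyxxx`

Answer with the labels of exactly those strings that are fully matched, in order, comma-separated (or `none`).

i → no match
ii → match
iii → no match
iv → no match
v → no match

ii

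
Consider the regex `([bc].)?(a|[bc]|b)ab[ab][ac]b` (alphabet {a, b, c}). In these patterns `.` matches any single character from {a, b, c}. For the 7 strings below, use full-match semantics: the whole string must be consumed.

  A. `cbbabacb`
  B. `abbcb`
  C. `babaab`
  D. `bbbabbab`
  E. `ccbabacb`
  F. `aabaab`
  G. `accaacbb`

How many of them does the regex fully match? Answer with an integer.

A → match
B → no match
C → match
D → match
E → match
F → match
G → no match
Total matched: 5

5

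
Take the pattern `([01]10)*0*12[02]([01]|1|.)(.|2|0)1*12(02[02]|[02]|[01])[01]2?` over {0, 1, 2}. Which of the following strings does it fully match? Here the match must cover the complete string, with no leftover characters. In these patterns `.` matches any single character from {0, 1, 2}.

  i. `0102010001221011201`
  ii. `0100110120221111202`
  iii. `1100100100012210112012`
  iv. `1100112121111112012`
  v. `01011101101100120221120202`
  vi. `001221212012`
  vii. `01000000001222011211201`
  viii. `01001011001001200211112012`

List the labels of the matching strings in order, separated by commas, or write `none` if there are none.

i → no match
ii → no match
iii → match
iv → no match
v → no match
vi → match
vii → no match
viii → match

iii, vi, viii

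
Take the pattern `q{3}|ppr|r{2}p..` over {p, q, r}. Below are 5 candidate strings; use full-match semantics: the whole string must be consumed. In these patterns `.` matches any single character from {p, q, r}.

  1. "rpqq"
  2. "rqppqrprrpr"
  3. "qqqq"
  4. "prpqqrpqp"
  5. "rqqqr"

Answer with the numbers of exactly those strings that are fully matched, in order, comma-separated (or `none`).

none

1 → no match
2 → no match
3 → no match
4 → no match
5 → no match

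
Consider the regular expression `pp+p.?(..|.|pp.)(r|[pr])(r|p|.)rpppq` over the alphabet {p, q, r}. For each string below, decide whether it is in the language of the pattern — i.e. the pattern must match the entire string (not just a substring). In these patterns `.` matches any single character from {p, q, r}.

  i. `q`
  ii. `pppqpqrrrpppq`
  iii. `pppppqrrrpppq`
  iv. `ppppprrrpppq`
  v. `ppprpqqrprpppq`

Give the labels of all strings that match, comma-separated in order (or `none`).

i → no match — must start with `pp`
ii → match
iii → match
iv → match
v → no match

ii, iii, iv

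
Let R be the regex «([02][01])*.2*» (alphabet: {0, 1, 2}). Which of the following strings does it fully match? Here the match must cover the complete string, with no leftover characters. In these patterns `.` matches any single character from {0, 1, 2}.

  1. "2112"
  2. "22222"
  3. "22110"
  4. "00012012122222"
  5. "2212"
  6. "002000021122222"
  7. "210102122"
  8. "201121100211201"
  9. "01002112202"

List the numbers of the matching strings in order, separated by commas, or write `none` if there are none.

1, 2

1. "2112" → match
2. "22222" → match
3. "22110" → no match
4 → no match
5. "2212" → no match
6 → no match
7. "210102122" → no match
8 → no match
9. "01002112202" → no match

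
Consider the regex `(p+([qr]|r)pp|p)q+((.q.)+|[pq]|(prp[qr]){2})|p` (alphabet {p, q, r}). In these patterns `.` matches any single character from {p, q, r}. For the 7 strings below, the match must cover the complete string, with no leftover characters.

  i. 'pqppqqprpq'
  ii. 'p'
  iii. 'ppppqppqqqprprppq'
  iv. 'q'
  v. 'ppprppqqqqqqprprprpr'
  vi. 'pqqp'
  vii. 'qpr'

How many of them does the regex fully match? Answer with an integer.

3

i. 'pqppqqprpq' → no match
ii. 'p' → match
iii → no match
iv. 'q' → no match — must start with 'p'
v → match
vi. 'pqqp' → match
vii. 'qpr' → no match — must start with 'p'
Total matched: 3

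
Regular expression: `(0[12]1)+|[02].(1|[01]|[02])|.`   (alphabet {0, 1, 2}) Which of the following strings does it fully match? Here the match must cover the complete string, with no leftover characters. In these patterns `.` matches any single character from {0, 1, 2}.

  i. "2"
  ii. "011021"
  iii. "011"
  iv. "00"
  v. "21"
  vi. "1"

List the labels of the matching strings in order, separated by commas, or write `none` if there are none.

i → match
ii → match
iii → match
iv → no match
v → no match
vi → match

i, ii, iii, vi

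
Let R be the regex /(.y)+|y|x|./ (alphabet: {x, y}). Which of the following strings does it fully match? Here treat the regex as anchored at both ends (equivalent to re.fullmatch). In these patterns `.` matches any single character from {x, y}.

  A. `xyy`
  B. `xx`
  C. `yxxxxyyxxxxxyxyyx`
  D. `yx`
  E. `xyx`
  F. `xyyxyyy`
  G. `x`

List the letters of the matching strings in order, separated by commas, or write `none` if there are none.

A → no match
B → no match
C → no match
D → no match
E → no match
F → no match
G → match

G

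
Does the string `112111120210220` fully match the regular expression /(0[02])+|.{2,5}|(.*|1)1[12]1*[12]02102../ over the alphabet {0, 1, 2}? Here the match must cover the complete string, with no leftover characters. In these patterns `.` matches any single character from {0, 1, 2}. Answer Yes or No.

Yes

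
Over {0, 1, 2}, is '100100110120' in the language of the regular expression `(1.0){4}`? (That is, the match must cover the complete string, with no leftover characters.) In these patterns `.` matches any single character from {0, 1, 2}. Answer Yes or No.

Yes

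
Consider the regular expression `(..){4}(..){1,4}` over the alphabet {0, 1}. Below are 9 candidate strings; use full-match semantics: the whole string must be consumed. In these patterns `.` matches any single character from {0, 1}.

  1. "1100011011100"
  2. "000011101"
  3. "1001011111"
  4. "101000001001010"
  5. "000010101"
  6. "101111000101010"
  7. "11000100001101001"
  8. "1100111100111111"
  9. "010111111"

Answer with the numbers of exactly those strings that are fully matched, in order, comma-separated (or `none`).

1 → no match
2 → no match
3 → match
4 → no match
5 → no match
6 → no match
7 → no match
8 → match
9 → no match

3, 8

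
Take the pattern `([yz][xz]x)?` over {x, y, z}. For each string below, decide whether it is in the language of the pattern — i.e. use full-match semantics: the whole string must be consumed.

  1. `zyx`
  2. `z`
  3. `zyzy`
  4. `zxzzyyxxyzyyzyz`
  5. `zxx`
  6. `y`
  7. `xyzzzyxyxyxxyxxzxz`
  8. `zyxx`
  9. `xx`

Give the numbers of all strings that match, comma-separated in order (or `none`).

1 → no match
2 → no match
3 → no match
4 → no match
5 → match
6 → no match
7 → no match
8 → no match
9 → no match

5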